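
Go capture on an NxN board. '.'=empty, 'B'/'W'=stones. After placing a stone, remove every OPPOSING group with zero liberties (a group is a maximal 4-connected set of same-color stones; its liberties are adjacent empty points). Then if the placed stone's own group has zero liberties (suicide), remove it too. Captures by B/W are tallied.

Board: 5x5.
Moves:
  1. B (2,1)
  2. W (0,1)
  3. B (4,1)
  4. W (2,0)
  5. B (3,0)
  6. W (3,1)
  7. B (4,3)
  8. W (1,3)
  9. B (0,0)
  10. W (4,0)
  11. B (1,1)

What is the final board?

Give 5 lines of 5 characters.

Move 1: B@(2,1) -> caps B=0 W=0
Move 2: W@(0,1) -> caps B=0 W=0
Move 3: B@(4,1) -> caps B=0 W=0
Move 4: W@(2,0) -> caps B=0 W=0
Move 5: B@(3,0) -> caps B=0 W=0
Move 6: W@(3,1) -> caps B=0 W=0
Move 7: B@(4,3) -> caps B=0 W=0
Move 8: W@(1,3) -> caps B=0 W=0
Move 9: B@(0,0) -> caps B=0 W=0
Move 10: W@(4,0) -> caps B=0 W=1
Move 11: B@(1,1) -> caps B=0 W=1

Answer: BW...
.B.W.
WB...
.W...
WB.B.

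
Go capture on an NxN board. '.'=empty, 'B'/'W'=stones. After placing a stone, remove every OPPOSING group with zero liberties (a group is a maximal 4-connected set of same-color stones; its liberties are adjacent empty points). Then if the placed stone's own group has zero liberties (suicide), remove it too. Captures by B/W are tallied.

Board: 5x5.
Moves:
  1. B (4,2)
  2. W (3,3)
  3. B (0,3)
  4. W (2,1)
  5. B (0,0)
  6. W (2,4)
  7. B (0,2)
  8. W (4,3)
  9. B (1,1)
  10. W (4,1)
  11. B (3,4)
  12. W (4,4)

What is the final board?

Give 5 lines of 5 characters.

Answer: B.BB.
.B...
.W..W
...W.
.WBWW

Derivation:
Move 1: B@(4,2) -> caps B=0 W=0
Move 2: W@(3,3) -> caps B=0 W=0
Move 3: B@(0,3) -> caps B=0 W=0
Move 4: W@(2,1) -> caps B=0 W=0
Move 5: B@(0,0) -> caps B=0 W=0
Move 6: W@(2,4) -> caps B=0 W=0
Move 7: B@(0,2) -> caps B=0 W=0
Move 8: W@(4,3) -> caps B=0 W=0
Move 9: B@(1,1) -> caps B=0 W=0
Move 10: W@(4,1) -> caps B=0 W=0
Move 11: B@(3,4) -> caps B=0 W=0
Move 12: W@(4,4) -> caps B=0 W=1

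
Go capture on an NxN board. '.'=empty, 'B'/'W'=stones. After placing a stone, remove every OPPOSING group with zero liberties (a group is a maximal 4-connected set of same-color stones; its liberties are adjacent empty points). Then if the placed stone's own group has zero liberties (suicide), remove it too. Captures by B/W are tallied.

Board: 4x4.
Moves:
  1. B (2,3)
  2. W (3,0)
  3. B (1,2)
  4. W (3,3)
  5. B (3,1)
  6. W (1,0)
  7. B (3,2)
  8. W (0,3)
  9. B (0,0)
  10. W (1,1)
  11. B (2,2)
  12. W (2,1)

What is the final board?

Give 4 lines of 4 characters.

Answer: B..W
WWB.
.WBB
WBB.

Derivation:
Move 1: B@(2,3) -> caps B=0 W=0
Move 2: W@(3,0) -> caps B=0 W=0
Move 3: B@(1,2) -> caps B=0 W=0
Move 4: W@(3,3) -> caps B=0 W=0
Move 5: B@(3,1) -> caps B=0 W=0
Move 6: W@(1,0) -> caps B=0 W=0
Move 7: B@(3,2) -> caps B=1 W=0
Move 8: W@(0,3) -> caps B=1 W=0
Move 9: B@(0,0) -> caps B=1 W=0
Move 10: W@(1,1) -> caps B=1 W=0
Move 11: B@(2,2) -> caps B=1 W=0
Move 12: W@(2,1) -> caps B=1 W=0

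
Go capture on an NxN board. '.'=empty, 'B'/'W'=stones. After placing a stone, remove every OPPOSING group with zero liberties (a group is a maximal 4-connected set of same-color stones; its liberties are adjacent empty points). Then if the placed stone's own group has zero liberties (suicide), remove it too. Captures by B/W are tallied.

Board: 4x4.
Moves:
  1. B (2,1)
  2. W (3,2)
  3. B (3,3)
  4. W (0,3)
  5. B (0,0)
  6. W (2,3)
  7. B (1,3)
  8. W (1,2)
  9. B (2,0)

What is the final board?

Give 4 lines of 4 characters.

Answer: B..W
..W.
BB.W
..W.

Derivation:
Move 1: B@(2,1) -> caps B=0 W=0
Move 2: W@(3,2) -> caps B=0 W=0
Move 3: B@(3,3) -> caps B=0 W=0
Move 4: W@(0,3) -> caps B=0 W=0
Move 5: B@(0,0) -> caps B=0 W=0
Move 6: W@(2,3) -> caps B=0 W=1
Move 7: B@(1,3) -> caps B=0 W=1
Move 8: W@(1,2) -> caps B=0 W=2
Move 9: B@(2,0) -> caps B=0 W=2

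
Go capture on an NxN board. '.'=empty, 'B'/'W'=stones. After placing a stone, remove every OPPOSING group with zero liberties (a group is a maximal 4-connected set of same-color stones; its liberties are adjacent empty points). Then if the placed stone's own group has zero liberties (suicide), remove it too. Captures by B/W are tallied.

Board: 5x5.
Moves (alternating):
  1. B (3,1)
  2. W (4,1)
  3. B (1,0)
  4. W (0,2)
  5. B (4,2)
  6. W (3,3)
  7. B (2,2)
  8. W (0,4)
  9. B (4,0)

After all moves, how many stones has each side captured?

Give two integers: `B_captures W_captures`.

Move 1: B@(3,1) -> caps B=0 W=0
Move 2: W@(4,1) -> caps B=0 W=0
Move 3: B@(1,0) -> caps B=0 W=0
Move 4: W@(0,2) -> caps B=0 W=0
Move 5: B@(4,2) -> caps B=0 W=0
Move 6: W@(3,3) -> caps B=0 W=0
Move 7: B@(2,2) -> caps B=0 W=0
Move 8: W@(0,4) -> caps B=0 W=0
Move 9: B@(4,0) -> caps B=1 W=0

Answer: 1 0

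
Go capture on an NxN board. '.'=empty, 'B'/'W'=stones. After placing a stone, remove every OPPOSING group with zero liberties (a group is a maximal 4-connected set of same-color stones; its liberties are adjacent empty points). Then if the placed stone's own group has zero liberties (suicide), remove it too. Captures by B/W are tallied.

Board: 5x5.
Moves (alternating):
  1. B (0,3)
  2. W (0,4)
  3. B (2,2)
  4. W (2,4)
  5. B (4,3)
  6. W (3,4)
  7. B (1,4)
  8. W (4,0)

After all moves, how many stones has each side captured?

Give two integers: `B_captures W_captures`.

Move 1: B@(0,3) -> caps B=0 W=0
Move 2: W@(0,4) -> caps B=0 W=0
Move 3: B@(2,2) -> caps B=0 W=0
Move 4: W@(2,4) -> caps B=0 W=0
Move 5: B@(4,3) -> caps B=0 W=0
Move 6: W@(3,4) -> caps B=0 W=0
Move 7: B@(1,4) -> caps B=1 W=0
Move 8: W@(4,0) -> caps B=1 W=0

Answer: 1 0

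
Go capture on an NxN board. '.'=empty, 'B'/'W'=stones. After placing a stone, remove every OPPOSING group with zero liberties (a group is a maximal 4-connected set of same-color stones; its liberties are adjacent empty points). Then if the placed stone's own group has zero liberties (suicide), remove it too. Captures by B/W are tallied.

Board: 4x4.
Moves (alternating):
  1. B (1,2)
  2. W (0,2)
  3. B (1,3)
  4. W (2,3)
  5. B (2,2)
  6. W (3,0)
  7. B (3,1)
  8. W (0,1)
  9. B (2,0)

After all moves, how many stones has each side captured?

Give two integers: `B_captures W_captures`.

Answer: 1 0

Derivation:
Move 1: B@(1,2) -> caps B=0 W=0
Move 2: W@(0,2) -> caps B=0 W=0
Move 3: B@(1,3) -> caps B=0 W=0
Move 4: W@(2,3) -> caps B=0 W=0
Move 5: B@(2,2) -> caps B=0 W=0
Move 6: W@(3,0) -> caps B=0 W=0
Move 7: B@(3,1) -> caps B=0 W=0
Move 8: W@(0,1) -> caps B=0 W=0
Move 9: B@(2,0) -> caps B=1 W=0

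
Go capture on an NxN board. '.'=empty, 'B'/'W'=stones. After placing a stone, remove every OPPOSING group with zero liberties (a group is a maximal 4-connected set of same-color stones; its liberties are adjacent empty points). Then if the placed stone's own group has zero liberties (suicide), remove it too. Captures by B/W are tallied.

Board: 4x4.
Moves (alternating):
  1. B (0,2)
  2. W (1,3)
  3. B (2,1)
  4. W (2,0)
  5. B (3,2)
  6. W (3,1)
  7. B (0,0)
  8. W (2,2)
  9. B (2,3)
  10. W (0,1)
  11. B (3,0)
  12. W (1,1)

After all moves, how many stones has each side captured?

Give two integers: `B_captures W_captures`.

Answer: 1 0

Derivation:
Move 1: B@(0,2) -> caps B=0 W=0
Move 2: W@(1,3) -> caps B=0 W=0
Move 3: B@(2,1) -> caps B=0 W=0
Move 4: W@(2,0) -> caps B=0 W=0
Move 5: B@(3,2) -> caps B=0 W=0
Move 6: W@(3,1) -> caps B=0 W=0
Move 7: B@(0,0) -> caps B=0 W=0
Move 8: W@(2,2) -> caps B=0 W=0
Move 9: B@(2,3) -> caps B=0 W=0
Move 10: W@(0,1) -> caps B=0 W=0
Move 11: B@(3,0) -> caps B=1 W=0
Move 12: W@(1,1) -> caps B=1 W=0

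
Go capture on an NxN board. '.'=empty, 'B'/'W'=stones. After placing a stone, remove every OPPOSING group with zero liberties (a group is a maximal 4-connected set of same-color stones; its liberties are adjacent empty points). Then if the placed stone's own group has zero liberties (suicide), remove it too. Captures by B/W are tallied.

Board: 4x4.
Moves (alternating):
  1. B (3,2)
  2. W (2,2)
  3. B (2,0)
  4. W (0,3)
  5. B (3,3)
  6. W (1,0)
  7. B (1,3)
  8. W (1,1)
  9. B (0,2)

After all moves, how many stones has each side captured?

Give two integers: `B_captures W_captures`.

Move 1: B@(3,2) -> caps B=0 W=0
Move 2: W@(2,2) -> caps B=0 W=0
Move 3: B@(2,0) -> caps B=0 W=0
Move 4: W@(0,3) -> caps B=0 W=0
Move 5: B@(3,3) -> caps B=0 W=0
Move 6: W@(1,0) -> caps B=0 W=0
Move 7: B@(1,3) -> caps B=0 W=0
Move 8: W@(1,1) -> caps B=0 W=0
Move 9: B@(0,2) -> caps B=1 W=0

Answer: 1 0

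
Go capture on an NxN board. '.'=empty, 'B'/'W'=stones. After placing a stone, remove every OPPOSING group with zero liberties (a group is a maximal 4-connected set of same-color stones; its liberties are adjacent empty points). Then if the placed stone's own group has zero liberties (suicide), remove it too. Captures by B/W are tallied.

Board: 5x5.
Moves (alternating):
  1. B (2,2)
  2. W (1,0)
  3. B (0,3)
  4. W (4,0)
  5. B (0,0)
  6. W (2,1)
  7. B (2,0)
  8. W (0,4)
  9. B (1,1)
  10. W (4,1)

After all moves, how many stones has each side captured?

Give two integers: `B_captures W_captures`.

Move 1: B@(2,2) -> caps B=0 W=0
Move 2: W@(1,0) -> caps B=0 W=0
Move 3: B@(0,3) -> caps B=0 W=0
Move 4: W@(4,0) -> caps B=0 W=0
Move 5: B@(0,0) -> caps B=0 W=0
Move 6: W@(2,1) -> caps B=0 W=0
Move 7: B@(2,0) -> caps B=0 W=0
Move 8: W@(0,4) -> caps B=0 W=0
Move 9: B@(1,1) -> caps B=1 W=0
Move 10: W@(4,1) -> caps B=1 W=0

Answer: 1 0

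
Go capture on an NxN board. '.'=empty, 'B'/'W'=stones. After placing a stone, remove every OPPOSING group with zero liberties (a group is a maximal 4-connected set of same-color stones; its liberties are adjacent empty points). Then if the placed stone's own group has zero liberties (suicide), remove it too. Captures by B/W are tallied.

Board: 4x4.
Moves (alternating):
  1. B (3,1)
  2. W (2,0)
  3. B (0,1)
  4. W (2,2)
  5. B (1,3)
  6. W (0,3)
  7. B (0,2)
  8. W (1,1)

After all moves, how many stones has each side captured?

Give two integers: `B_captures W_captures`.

Move 1: B@(3,1) -> caps B=0 W=0
Move 2: W@(2,0) -> caps B=0 W=0
Move 3: B@(0,1) -> caps B=0 W=0
Move 4: W@(2,2) -> caps B=0 W=0
Move 5: B@(1,3) -> caps B=0 W=0
Move 6: W@(0,3) -> caps B=0 W=0
Move 7: B@(0,2) -> caps B=1 W=0
Move 8: W@(1,1) -> caps B=1 W=0

Answer: 1 0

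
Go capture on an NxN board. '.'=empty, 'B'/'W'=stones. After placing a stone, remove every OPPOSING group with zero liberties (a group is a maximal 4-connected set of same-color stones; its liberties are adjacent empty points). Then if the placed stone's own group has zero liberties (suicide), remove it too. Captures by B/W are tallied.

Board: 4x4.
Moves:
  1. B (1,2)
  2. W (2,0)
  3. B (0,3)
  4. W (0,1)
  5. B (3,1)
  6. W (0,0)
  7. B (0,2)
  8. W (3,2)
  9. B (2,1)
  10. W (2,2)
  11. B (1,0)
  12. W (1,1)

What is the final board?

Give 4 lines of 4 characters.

Answer: WWBB
.WB.
WBW.
.BW.

Derivation:
Move 1: B@(1,2) -> caps B=0 W=0
Move 2: W@(2,0) -> caps B=0 W=0
Move 3: B@(0,3) -> caps B=0 W=0
Move 4: W@(0,1) -> caps B=0 W=0
Move 5: B@(3,1) -> caps B=0 W=0
Move 6: W@(0,0) -> caps B=0 W=0
Move 7: B@(0,2) -> caps B=0 W=0
Move 8: W@(3,2) -> caps B=0 W=0
Move 9: B@(2,1) -> caps B=0 W=0
Move 10: W@(2,2) -> caps B=0 W=0
Move 11: B@(1,0) -> caps B=0 W=0
Move 12: W@(1,1) -> caps B=0 W=1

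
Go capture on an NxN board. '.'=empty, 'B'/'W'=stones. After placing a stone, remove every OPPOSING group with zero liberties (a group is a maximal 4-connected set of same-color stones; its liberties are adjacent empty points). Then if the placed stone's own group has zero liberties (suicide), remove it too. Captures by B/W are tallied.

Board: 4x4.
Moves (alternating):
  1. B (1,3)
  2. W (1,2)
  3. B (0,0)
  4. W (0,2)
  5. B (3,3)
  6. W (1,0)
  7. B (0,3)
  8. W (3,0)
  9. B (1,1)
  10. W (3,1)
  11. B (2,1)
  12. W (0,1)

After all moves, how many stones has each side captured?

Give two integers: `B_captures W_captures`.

Move 1: B@(1,3) -> caps B=0 W=0
Move 2: W@(1,2) -> caps B=0 W=0
Move 3: B@(0,0) -> caps B=0 W=0
Move 4: W@(0,2) -> caps B=0 W=0
Move 5: B@(3,3) -> caps B=0 W=0
Move 6: W@(1,0) -> caps B=0 W=0
Move 7: B@(0,3) -> caps B=0 W=0
Move 8: W@(3,0) -> caps B=0 W=0
Move 9: B@(1,1) -> caps B=0 W=0
Move 10: W@(3,1) -> caps B=0 W=0
Move 11: B@(2,1) -> caps B=0 W=0
Move 12: W@(0,1) -> caps B=0 W=1

Answer: 0 1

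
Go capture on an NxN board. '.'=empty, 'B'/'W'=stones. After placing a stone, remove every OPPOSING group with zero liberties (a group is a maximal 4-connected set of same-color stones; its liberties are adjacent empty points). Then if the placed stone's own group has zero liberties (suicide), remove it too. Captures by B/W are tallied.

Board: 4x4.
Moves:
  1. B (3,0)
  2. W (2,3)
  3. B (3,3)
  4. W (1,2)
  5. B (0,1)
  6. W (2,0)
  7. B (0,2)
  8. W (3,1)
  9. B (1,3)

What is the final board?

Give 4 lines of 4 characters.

Move 1: B@(3,0) -> caps B=0 W=0
Move 2: W@(2,3) -> caps B=0 W=0
Move 3: B@(3,3) -> caps B=0 W=0
Move 4: W@(1,2) -> caps B=0 W=0
Move 5: B@(0,1) -> caps B=0 W=0
Move 6: W@(2,0) -> caps B=0 W=0
Move 7: B@(0,2) -> caps B=0 W=0
Move 8: W@(3,1) -> caps B=0 W=1
Move 9: B@(1,3) -> caps B=0 W=1

Answer: .BB.
..WB
W..W
.W.B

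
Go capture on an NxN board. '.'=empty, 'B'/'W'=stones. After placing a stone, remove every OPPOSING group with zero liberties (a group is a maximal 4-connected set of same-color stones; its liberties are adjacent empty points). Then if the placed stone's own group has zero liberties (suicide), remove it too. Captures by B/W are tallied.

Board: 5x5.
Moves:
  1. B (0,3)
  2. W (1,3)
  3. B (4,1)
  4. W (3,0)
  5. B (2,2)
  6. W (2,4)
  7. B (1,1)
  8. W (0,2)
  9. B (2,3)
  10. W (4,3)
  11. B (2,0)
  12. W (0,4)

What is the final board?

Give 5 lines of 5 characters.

Answer: ..W.W
.B.W.
B.BBW
W....
.B.W.

Derivation:
Move 1: B@(0,3) -> caps B=0 W=0
Move 2: W@(1,3) -> caps B=0 W=0
Move 3: B@(4,1) -> caps B=0 W=0
Move 4: W@(3,0) -> caps B=0 W=0
Move 5: B@(2,2) -> caps B=0 W=0
Move 6: W@(2,4) -> caps B=0 W=0
Move 7: B@(1,1) -> caps B=0 W=0
Move 8: W@(0,2) -> caps B=0 W=0
Move 9: B@(2,3) -> caps B=0 W=0
Move 10: W@(4,3) -> caps B=0 W=0
Move 11: B@(2,0) -> caps B=0 W=0
Move 12: W@(0,4) -> caps B=0 W=1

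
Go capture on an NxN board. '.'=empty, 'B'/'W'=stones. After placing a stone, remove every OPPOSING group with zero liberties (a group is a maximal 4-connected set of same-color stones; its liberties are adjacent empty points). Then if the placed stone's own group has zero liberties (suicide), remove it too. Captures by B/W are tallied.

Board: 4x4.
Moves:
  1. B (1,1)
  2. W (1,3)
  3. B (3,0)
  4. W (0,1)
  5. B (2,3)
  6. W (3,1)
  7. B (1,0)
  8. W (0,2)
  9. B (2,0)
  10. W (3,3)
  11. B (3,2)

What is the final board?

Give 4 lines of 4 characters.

Answer: .WW.
BB.W
B..B
BWB.

Derivation:
Move 1: B@(1,1) -> caps B=0 W=0
Move 2: W@(1,3) -> caps B=0 W=0
Move 3: B@(3,0) -> caps B=0 W=0
Move 4: W@(0,1) -> caps B=0 W=0
Move 5: B@(2,3) -> caps B=0 W=0
Move 6: W@(3,1) -> caps B=0 W=0
Move 7: B@(1,0) -> caps B=0 W=0
Move 8: W@(0,2) -> caps B=0 W=0
Move 9: B@(2,0) -> caps B=0 W=0
Move 10: W@(3,3) -> caps B=0 W=0
Move 11: B@(3,2) -> caps B=1 W=0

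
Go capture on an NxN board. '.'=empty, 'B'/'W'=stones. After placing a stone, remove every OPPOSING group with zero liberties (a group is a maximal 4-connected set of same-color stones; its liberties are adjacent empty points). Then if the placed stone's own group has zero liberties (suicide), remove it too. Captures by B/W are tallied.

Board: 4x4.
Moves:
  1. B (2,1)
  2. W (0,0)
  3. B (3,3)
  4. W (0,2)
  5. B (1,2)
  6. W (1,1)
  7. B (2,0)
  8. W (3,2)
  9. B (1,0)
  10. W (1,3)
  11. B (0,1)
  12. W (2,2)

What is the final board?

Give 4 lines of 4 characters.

Move 1: B@(2,1) -> caps B=0 W=0
Move 2: W@(0,0) -> caps B=0 W=0
Move 3: B@(3,3) -> caps B=0 W=0
Move 4: W@(0,2) -> caps B=0 W=0
Move 5: B@(1,2) -> caps B=0 W=0
Move 6: W@(1,1) -> caps B=0 W=0
Move 7: B@(2,0) -> caps B=0 W=0
Move 8: W@(3,2) -> caps B=0 W=0
Move 9: B@(1,0) -> caps B=0 W=0
Move 10: W@(1,3) -> caps B=0 W=0
Move 11: B@(0,1) -> caps B=2 W=0
Move 12: W@(2,2) -> caps B=2 W=0

Answer: .BW.
B.BW
BBW.
..WB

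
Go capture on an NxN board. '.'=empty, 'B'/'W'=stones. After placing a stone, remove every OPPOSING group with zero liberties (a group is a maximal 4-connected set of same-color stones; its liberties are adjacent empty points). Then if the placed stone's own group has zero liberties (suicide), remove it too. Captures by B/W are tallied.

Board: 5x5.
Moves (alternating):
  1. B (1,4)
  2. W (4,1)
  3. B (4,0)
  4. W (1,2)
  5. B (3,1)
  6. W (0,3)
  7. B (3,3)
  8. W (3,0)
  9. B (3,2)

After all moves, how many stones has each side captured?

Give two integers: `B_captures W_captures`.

Answer: 0 1

Derivation:
Move 1: B@(1,4) -> caps B=0 W=0
Move 2: W@(4,1) -> caps B=0 W=0
Move 3: B@(4,0) -> caps B=0 W=0
Move 4: W@(1,2) -> caps B=0 W=0
Move 5: B@(3,1) -> caps B=0 W=0
Move 6: W@(0,3) -> caps B=0 W=0
Move 7: B@(3,3) -> caps B=0 W=0
Move 8: W@(3,0) -> caps B=0 W=1
Move 9: B@(3,2) -> caps B=0 W=1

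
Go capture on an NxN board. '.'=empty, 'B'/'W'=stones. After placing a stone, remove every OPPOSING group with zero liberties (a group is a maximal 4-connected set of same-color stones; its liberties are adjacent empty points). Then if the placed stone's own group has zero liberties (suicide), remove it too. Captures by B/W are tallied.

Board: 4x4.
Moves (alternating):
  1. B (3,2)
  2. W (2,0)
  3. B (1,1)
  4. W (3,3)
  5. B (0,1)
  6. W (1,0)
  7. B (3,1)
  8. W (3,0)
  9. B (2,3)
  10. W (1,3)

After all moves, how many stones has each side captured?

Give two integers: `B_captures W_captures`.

Move 1: B@(3,2) -> caps B=0 W=0
Move 2: W@(2,0) -> caps B=0 W=0
Move 3: B@(1,1) -> caps B=0 W=0
Move 4: W@(3,3) -> caps B=0 W=0
Move 5: B@(0,1) -> caps B=0 W=0
Move 6: W@(1,0) -> caps B=0 W=0
Move 7: B@(3,1) -> caps B=0 W=0
Move 8: W@(3,0) -> caps B=0 W=0
Move 9: B@(2,3) -> caps B=1 W=0
Move 10: W@(1,3) -> caps B=1 W=0

Answer: 1 0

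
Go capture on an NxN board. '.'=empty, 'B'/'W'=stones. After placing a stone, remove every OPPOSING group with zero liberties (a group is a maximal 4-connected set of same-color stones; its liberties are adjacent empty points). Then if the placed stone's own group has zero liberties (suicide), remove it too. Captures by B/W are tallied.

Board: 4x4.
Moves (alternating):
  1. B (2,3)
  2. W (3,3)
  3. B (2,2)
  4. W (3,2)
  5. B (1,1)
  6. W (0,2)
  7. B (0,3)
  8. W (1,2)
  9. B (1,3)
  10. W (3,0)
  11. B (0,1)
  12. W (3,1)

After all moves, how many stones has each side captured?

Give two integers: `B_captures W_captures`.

Move 1: B@(2,3) -> caps B=0 W=0
Move 2: W@(3,3) -> caps B=0 W=0
Move 3: B@(2,2) -> caps B=0 W=0
Move 4: W@(3,2) -> caps B=0 W=0
Move 5: B@(1,1) -> caps B=0 W=0
Move 6: W@(0,2) -> caps B=0 W=0
Move 7: B@(0,3) -> caps B=0 W=0
Move 8: W@(1,2) -> caps B=0 W=0
Move 9: B@(1,3) -> caps B=0 W=0
Move 10: W@(3,0) -> caps B=0 W=0
Move 11: B@(0,1) -> caps B=2 W=0
Move 12: W@(3,1) -> caps B=2 W=0

Answer: 2 0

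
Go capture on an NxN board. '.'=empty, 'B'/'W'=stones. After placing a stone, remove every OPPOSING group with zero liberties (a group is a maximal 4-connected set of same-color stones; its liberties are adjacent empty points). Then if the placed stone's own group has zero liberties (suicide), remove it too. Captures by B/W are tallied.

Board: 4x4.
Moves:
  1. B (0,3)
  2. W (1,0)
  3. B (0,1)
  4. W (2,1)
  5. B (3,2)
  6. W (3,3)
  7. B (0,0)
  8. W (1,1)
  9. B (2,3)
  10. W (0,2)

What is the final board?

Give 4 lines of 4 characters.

Move 1: B@(0,3) -> caps B=0 W=0
Move 2: W@(1,0) -> caps B=0 W=0
Move 3: B@(0,1) -> caps B=0 W=0
Move 4: W@(2,1) -> caps B=0 W=0
Move 5: B@(3,2) -> caps B=0 W=0
Move 6: W@(3,3) -> caps B=0 W=0
Move 7: B@(0,0) -> caps B=0 W=0
Move 8: W@(1,1) -> caps B=0 W=0
Move 9: B@(2,3) -> caps B=1 W=0
Move 10: W@(0,2) -> caps B=1 W=2

Answer: ..WB
WW..
.W.B
..B.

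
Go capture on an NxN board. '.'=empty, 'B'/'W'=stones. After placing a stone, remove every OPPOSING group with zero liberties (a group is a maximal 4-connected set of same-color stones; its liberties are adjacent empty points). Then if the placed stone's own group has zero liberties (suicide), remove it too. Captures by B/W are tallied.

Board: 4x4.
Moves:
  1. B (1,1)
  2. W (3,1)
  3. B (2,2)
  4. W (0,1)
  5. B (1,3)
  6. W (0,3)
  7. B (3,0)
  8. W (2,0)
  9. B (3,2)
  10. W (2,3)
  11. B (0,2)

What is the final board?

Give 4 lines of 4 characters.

Answer: .WB.
.B.B
W.BW
.WB.

Derivation:
Move 1: B@(1,1) -> caps B=0 W=0
Move 2: W@(3,1) -> caps B=0 W=0
Move 3: B@(2,2) -> caps B=0 W=0
Move 4: W@(0,1) -> caps B=0 W=0
Move 5: B@(1,3) -> caps B=0 W=0
Move 6: W@(0,3) -> caps B=0 W=0
Move 7: B@(3,0) -> caps B=0 W=0
Move 8: W@(2,0) -> caps B=0 W=1
Move 9: B@(3,2) -> caps B=0 W=1
Move 10: W@(2,3) -> caps B=0 W=1
Move 11: B@(0,2) -> caps B=1 W=1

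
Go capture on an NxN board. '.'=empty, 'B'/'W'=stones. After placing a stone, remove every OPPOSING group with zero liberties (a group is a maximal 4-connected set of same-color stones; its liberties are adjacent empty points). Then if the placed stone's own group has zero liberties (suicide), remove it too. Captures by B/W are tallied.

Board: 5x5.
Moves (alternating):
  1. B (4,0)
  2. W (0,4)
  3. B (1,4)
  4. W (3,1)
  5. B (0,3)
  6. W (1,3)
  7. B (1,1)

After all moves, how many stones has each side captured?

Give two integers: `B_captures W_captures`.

Move 1: B@(4,0) -> caps B=0 W=0
Move 2: W@(0,4) -> caps B=0 W=0
Move 3: B@(1,4) -> caps B=0 W=0
Move 4: W@(3,1) -> caps B=0 W=0
Move 5: B@(0,3) -> caps B=1 W=0
Move 6: W@(1,3) -> caps B=1 W=0
Move 7: B@(1,1) -> caps B=1 W=0

Answer: 1 0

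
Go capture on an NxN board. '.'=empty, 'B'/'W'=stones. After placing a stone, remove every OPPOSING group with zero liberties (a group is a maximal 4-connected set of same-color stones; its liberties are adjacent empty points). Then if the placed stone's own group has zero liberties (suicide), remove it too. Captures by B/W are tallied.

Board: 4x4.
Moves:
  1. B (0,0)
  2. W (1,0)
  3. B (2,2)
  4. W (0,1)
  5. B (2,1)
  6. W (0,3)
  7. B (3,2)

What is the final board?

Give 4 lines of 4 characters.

Answer: .W.W
W...
.BB.
..B.

Derivation:
Move 1: B@(0,0) -> caps B=0 W=0
Move 2: W@(1,0) -> caps B=0 W=0
Move 3: B@(2,2) -> caps B=0 W=0
Move 4: W@(0,1) -> caps B=0 W=1
Move 5: B@(2,1) -> caps B=0 W=1
Move 6: W@(0,3) -> caps B=0 W=1
Move 7: B@(3,2) -> caps B=0 W=1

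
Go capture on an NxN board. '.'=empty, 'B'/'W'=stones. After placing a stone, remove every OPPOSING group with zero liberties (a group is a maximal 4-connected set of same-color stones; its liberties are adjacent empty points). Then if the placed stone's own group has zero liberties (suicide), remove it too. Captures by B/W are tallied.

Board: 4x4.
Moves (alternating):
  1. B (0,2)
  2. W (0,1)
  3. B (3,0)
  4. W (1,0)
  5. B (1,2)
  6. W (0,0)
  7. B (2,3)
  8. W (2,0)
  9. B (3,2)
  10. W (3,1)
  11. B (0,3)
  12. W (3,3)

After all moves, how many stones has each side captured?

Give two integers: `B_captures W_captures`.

Answer: 0 1

Derivation:
Move 1: B@(0,2) -> caps B=0 W=0
Move 2: W@(0,1) -> caps B=0 W=0
Move 3: B@(3,0) -> caps B=0 W=0
Move 4: W@(1,0) -> caps B=0 W=0
Move 5: B@(1,2) -> caps B=0 W=0
Move 6: W@(0,0) -> caps B=0 W=0
Move 7: B@(2,3) -> caps B=0 W=0
Move 8: W@(2,0) -> caps B=0 W=0
Move 9: B@(3,2) -> caps B=0 W=0
Move 10: W@(3,1) -> caps B=0 W=1
Move 11: B@(0,3) -> caps B=0 W=1
Move 12: W@(3,3) -> caps B=0 W=1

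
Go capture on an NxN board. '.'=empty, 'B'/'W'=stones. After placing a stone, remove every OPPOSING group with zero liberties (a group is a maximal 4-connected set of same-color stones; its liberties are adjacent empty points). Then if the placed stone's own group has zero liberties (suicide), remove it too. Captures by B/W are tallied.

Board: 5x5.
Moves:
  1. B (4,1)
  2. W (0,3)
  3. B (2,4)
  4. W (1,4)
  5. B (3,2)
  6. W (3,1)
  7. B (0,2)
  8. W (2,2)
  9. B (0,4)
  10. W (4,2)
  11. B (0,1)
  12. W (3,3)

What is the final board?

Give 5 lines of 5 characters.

Answer: .BBW.
....W
..W.B
.W.W.
.BW..

Derivation:
Move 1: B@(4,1) -> caps B=0 W=0
Move 2: W@(0,3) -> caps B=0 W=0
Move 3: B@(2,4) -> caps B=0 W=0
Move 4: W@(1,4) -> caps B=0 W=0
Move 5: B@(3,2) -> caps B=0 W=0
Move 6: W@(3,1) -> caps B=0 W=0
Move 7: B@(0,2) -> caps B=0 W=0
Move 8: W@(2,2) -> caps B=0 W=0
Move 9: B@(0,4) -> caps B=0 W=0
Move 10: W@(4,2) -> caps B=0 W=0
Move 11: B@(0,1) -> caps B=0 W=0
Move 12: W@(3,3) -> caps B=0 W=1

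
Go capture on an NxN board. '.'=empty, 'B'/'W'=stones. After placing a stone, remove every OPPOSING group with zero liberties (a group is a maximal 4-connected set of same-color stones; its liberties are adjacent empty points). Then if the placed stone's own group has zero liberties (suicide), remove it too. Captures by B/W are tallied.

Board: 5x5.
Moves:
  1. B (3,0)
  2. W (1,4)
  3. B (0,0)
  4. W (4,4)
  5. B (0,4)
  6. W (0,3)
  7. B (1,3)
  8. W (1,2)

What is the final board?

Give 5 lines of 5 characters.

Answer: B..W.
..WBW
.....
B....
....W

Derivation:
Move 1: B@(3,0) -> caps B=0 W=0
Move 2: W@(1,4) -> caps B=0 W=0
Move 3: B@(0,0) -> caps B=0 W=0
Move 4: W@(4,4) -> caps B=0 W=0
Move 5: B@(0,4) -> caps B=0 W=0
Move 6: W@(0,3) -> caps B=0 W=1
Move 7: B@(1,3) -> caps B=0 W=1
Move 8: W@(1,2) -> caps B=0 W=1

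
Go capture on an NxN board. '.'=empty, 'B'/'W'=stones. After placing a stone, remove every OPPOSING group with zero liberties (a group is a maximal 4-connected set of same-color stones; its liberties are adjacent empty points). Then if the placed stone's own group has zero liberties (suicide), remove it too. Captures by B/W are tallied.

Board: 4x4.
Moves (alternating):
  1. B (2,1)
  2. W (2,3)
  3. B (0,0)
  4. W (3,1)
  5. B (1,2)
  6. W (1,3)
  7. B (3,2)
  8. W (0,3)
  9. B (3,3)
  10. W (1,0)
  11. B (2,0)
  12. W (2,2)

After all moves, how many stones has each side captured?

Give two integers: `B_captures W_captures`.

Move 1: B@(2,1) -> caps B=0 W=0
Move 2: W@(2,3) -> caps B=0 W=0
Move 3: B@(0,0) -> caps B=0 W=0
Move 4: W@(3,1) -> caps B=0 W=0
Move 5: B@(1,2) -> caps B=0 W=0
Move 6: W@(1,3) -> caps B=0 W=0
Move 7: B@(3,2) -> caps B=0 W=0
Move 8: W@(0,3) -> caps B=0 W=0
Move 9: B@(3,3) -> caps B=0 W=0
Move 10: W@(1,0) -> caps B=0 W=0
Move 11: B@(2,0) -> caps B=0 W=0
Move 12: W@(2,2) -> caps B=0 W=2

Answer: 0 2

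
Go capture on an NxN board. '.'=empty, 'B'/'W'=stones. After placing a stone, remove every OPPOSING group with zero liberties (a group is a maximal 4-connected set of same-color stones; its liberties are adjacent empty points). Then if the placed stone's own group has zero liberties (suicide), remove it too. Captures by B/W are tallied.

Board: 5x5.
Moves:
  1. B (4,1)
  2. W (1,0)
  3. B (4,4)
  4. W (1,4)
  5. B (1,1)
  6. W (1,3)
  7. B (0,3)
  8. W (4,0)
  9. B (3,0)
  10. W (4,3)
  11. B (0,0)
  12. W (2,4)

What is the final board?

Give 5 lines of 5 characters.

Answer: B..B.
WB.WW
....W
B....
.B.WB

Derivation:
Move 1: B@(4,1) -> caps B=0 W=0
Move 2: W@(1,0) -> caps B=0 W=0
Move 3: B@(4,4) -> caps B=0 W=0
Move 4: W@(1,4) -> caps B=0 W=0
Move 5: B@(1,1) -> caps B=0 W=0
Move 6: W@(1,3) -> caps B=0 W=0
Move 7: B@(0,3) -> caps B=0 W=0
Move 8: W@(4,0) -> caps B=0 W=0
Move 9: B@(3,0) -> caps B=1 W=0
Move 10: W@(4,3) -> caps B=1 W=0
Move 11: B@(0,0) -> caps B=1 W=0
Move 12: W@(2,4) -> caps B=1 W=0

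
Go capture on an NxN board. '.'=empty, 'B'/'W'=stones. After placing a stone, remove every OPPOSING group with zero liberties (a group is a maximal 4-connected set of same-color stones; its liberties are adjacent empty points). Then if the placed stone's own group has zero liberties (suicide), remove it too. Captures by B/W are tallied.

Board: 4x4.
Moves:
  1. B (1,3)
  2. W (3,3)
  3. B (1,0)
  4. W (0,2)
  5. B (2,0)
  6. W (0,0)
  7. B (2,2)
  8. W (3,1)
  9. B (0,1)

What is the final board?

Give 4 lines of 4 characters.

Answer: .BW.
B..B
B.B.
.W.W

Derivation:
Move 1: B@(1,3) -> caps B=0 W=0
Move 2: W@(3,3) -> caps B=0 W=0
Move 3: B@(1,0) -> caps B=0 W=0
Move 4: W@(0,2) -> caps B=0 W=0
Move 5: B@(2,0) -> caps B=0 W=0
Move 6: W@(0,0) -> caps B=0 W=0
Move 7: B@(2,2) -> caps B=0 W=0
Move 8: W@(3,1) -> caps B=0 W=0
Move 9: B@(0,1) -> caps B=1 W=0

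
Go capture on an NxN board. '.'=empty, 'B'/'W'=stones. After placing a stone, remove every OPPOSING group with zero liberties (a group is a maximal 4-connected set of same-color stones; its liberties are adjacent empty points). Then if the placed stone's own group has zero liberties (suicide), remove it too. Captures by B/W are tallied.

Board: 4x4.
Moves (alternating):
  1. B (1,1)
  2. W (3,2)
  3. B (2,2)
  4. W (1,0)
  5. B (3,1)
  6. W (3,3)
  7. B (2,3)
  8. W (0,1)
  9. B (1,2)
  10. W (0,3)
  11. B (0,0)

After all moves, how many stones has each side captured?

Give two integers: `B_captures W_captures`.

Answer: 2 0

Derivation:
Move 1: B@(1,1) -> caps B=0 W=0
Move 2: W@(3,2) -> caps B=0 W=0
Move 3: B@(2,2) -> caps B=0 W=0
Move 4: W@(1,0) -> caps B=0 W=0
Move 5: B@(3,1) -> caps B=0 W=0
Move 6: W@(3,3) -> caps B=0 W=0
Move 7: B@(2,3) -> caps B=2 W=0
Move 8: W@(0,1) -> caps B=2 W=0
Move 9: B@(1,2) -> caps B=2 W=0
Move 10: W@(0,3) -> caps B=2 W=0
Move 11: B@(0,0) -> caps B=2 W=0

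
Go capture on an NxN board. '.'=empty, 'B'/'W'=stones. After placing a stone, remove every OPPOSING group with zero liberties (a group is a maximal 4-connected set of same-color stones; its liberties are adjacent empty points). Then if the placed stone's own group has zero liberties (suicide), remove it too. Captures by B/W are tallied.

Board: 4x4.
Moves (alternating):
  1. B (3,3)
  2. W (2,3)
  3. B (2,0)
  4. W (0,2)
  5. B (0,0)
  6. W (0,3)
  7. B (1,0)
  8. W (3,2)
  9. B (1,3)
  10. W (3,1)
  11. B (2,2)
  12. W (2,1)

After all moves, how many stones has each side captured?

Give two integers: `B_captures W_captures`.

Answer: 0 1

Derivation:
Move 1: B@(3,3) -> caps B=0 W=0
Move 2: W@(2,3) -> caps B=0 W=0
Move 3: B@(2,0) -> caps B=0 W=0
Move 4: W@(0,2) -> caps B=0 W=0
Move 5: B@(0,0) -> caps B=0 W=0
Move 6: W@(0,3) -> caps B=0 W=0
Move 7: B@(1,0) -> caps B=0 W=0
Move 8: W@(3,2) -> caps B=0 W=1
Move 9: B@(1,3) -> caps B=0 W=1
Move 10: W@(3,1) -> caps B=0 W=1
Move 11: B@(2,2) -> caps B=0 W=1
Move 12: W@(2,1) -> caps B=0 W=1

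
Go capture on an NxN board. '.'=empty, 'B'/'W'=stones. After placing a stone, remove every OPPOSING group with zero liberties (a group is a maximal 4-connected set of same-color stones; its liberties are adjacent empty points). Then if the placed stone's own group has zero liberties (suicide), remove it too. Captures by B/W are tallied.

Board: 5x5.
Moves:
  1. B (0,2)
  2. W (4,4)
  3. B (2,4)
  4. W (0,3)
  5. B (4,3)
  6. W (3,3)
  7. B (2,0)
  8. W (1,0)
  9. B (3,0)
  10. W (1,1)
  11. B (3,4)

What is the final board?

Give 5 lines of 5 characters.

Answer: ..BW.
WW...
B...B
B..WB
...B.

Derivation:
Move 1: B@(0,2) -> caps B=0 W=0
Move 2: W@(4,4) -> caps B=0 W=0
Move 3: B@(2,4) -> caps B=0 W=0
Move 4: W@(0,3) -> caps B=0 W=0
Move 5: B@(4,3) -> caps B=0 W=0
Move 6: W@(3,3) -> caps B=0 W=0
Move 7: B@(2,0) -> caps B=0 W=0
Move 8: W@(1,0) -> caps B=0 W=0
Move 9: B@(3,0) -> caps B=0 W=0
Move 10: W@(1,1) -> caps B=0 W=0
Move 11: B@(3,4) -> caps B=1 W=0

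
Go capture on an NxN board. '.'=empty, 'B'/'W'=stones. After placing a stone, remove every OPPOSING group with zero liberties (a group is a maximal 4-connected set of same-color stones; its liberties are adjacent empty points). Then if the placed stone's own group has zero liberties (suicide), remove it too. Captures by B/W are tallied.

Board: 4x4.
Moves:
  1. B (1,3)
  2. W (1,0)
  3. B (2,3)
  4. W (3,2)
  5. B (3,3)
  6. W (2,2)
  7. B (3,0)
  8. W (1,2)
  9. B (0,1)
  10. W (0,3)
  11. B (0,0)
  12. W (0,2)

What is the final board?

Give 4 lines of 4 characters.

Answer: BBWW
W.W.
..W.
B.W.

Derivation:
Move 1: B@(1,3) -> caps B=0 W=0
Move 2: W@(1,0) -> caps B=0 W=0
Move 3: B@(2,3) -> caps B=0 W=0
Move 4: W@(3,2) -> caps B=0 W=0
Move 5: B@(3,3) -> caps B=0 W=0
Move 6: W@(2,2) -> caps B=0 W=0
Move 7: B@(3,0) -> caps B=0 W=0
Move 8: W@(1,2) -> caps B=0 W=0
Move 9: B@(0,1) -> caps B=0 W=0
Move 10: W@(0,3) -> caps B=0 W=3
Move 11: B@(0,0) -> caps B=0 W=3
Move 12: W@(0,2) -> caps B=0 W=3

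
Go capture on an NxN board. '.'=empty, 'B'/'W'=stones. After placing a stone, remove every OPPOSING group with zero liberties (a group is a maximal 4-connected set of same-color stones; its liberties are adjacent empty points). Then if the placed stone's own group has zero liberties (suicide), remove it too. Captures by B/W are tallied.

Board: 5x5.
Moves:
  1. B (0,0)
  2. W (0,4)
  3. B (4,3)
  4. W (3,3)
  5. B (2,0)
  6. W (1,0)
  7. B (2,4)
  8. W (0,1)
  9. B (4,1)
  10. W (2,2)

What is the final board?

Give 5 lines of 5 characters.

Move 1: B@(0,0) -> caps B=0 W=0
Move 2: W@(0,4) -> caps B=0 W=0
Move 3: B@(4,3) -> caps B=0 W=0
Move 4: W@(3,3) -> caps B=0 W=0
Move 5: B@(2,0) -> caps B=0 W=0
Move 6: W@(1,0) -> caps B=0 W=0
Move 7: B@(2,4) -> caps B=0 W=0
Move 8: W@(0,1) -> caps B=0 W=1
Move 9: B@(4,1) -> caps B=0 W=1
Move 10: W@(2,2) -> caps B=0 W=1

Answer: .W..W
W....
B.W.B
...W.
.B.B.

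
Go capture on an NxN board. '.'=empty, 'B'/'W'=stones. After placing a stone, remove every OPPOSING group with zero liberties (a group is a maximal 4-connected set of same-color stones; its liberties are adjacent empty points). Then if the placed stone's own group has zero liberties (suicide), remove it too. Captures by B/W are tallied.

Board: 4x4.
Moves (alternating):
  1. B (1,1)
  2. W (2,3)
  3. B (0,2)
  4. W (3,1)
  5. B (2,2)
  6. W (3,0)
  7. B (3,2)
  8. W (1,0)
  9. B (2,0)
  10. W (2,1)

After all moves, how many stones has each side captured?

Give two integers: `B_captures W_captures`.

Answer: 0 1

Derivation:
Move 1: B@(1,1) -> caps B=0 W=0
Move 2: W@(2,3) -> caps B=0 W=0
Move 3: B@(0,2) -> caps B=0 W=0
Move 4: W@(3,1) -> caps B=0 W=0
Move 5: B@(2,2) -> caps B=0 W=0
Move 6: W@(3,0) -> caps B=0 W=0
Move 7: B@(3,2) -> caps B=0 W=0
Move 8: W@(1,0) -> caps B=0 W=0
Move 9: B@(2,0) -> caps B=0 W=0
Move 10: W@(2,1) -> caps B=0 W=1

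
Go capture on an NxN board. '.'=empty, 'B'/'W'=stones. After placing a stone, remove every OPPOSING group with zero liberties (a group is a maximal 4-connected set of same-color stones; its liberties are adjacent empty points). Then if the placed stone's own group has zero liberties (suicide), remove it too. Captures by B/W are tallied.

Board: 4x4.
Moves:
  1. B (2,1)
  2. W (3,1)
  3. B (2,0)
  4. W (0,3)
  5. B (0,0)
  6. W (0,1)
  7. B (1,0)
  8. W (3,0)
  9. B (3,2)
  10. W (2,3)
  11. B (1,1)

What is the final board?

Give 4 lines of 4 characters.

Move 1: B@(2,1) -> caps B=0 W=0
Move 2: W@(3,1) -> caps B=0 W=0
Move 3: B@(2,0) -> caps B=0 W=0
Move 4: W@(0,3) -> caps B=0 W=0
Move 5: B@(0,0) -> caps B=0 W=0
Move 6: W@(0,1) -> caps B=0 W=0
Move 7: B@(1,0) -> caps B=0 W=0
Move 8: W@(3,0) -> caps B=0 W=0
Move 9: B@(3,2) -> caps B=2 W=0
Move 10: W@(2,3) -> caps B=2 W=0
Move 11: B@(1,1) -> caps B=2 W=0

Answer: BW.W
BB..
BB.W
..B.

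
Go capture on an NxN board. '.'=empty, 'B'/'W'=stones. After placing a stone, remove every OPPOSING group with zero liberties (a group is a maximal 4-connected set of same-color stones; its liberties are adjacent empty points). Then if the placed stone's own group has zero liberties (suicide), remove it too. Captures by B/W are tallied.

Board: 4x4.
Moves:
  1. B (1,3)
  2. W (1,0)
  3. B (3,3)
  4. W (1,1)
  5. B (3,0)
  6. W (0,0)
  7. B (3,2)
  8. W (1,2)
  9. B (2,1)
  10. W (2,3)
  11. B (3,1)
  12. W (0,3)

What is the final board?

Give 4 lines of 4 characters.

Answer: W..W
WWW.
.B.W
BBBB

Derivation:
Move 1: B@(1,3) -> caps B=0 W=0
Move 2: W@(1,0) -> caps B=0 W=0
Move 3: B@(3,3) -> caps B=0 W=0
Move 4: W@(1,1) -> caps B=0 W=0
Move 5: B@(3,0) -> caps B=0 W=0
Move 6: W@(0,0) -> caps B=0 W=0
Move 7: B@(3,2) -> caps B=0 W=0
Move 8: W@(1,2) -> caps B=0 W=0
Move 9: B@(2,1) -> caps B=0 W=0
Move 10: W@(2,3) -> caps B=0 W=0
Move 11: B@(3,1) -> caps B=0 W=0
Move 12: W@(0,3) -> caps B=0 W=1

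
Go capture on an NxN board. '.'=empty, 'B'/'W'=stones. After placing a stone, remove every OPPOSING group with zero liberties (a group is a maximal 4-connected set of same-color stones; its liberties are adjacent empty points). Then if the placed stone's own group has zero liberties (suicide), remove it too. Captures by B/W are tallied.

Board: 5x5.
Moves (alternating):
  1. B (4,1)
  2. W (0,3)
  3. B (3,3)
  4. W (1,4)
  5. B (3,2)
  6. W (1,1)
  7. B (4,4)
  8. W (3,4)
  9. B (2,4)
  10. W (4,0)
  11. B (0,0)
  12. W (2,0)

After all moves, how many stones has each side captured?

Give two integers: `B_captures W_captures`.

Move 1: B@(4,1) -> caps B=0 W=0
Move 2: W@(0,3) -> caps B=0 W=0
Move 3: B@(3,3) -> caps B=0 W=0
Move 4: W@(1,4) -> caps B=0 W=0
Move 5: B@(3,2) -> caps B=0 W=0
Move 6: W@(1,1) -> caps B=0 W=0
Move 7: B@(4,4) -> caps B=0 W=0
Move 8: W@(3,4) -> caps B=0 W=0
Move 9: B@(2,4) -> caps B=1 W=0
Move 10: W@(4,0) -> caps B=1 W=0
Move 11: B@(0,0) -> caps B=1 W=0
Move 12: W@(2,0) -> caps B=1 W=0

Answer: 1 0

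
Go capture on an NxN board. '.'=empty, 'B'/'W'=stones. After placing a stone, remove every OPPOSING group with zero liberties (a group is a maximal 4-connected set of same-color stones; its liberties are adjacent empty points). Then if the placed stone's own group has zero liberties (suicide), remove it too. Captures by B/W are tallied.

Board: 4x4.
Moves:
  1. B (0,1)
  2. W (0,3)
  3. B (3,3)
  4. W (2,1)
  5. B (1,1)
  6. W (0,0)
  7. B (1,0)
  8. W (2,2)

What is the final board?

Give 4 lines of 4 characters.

Answer: .B.W
BB..
.WW.
...B

Derivation:
Move 1: B@(0,1) -> caps B=0 W=0
Move 2: W@(0,3) -> caps B=0 W=0
Move 3: B@(3,3) -> caps B=0 W=0
Move 4: W@(2,1) -> caps B=0 W=0
Move 5: B@(1,1) -> caps B=0 W=0
Move 6: W@(0,0) -> caps B=0 W=0
Move 7: B@(1,0) -> caps B=1 W=0
Move 8: W@(2,2) -> caps B=1 W=0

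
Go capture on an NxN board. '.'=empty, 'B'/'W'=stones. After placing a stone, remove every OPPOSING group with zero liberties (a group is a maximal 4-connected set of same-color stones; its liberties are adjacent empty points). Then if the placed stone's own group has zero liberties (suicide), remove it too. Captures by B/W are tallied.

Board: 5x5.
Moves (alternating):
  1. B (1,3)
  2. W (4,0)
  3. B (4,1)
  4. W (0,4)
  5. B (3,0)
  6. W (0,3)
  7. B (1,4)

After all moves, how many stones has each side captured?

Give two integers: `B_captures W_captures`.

Answer: 1 0

Derivation:
Move 1: B@(1,3) -> caps B=0 W=0
Move 2: W@(4,0) -> caps B=0 W=0
Move 3: B@(4,1) -> caps B=0 W=0
Move 4: W@(0,4) -> caps B=0 W=0
Move 5: B@(3,0) -> caps B=1 W=0
Move 6: W@(0,3) -> caps B=1 W=0
Move 7: B@(1,4) -> caps B=1 W=0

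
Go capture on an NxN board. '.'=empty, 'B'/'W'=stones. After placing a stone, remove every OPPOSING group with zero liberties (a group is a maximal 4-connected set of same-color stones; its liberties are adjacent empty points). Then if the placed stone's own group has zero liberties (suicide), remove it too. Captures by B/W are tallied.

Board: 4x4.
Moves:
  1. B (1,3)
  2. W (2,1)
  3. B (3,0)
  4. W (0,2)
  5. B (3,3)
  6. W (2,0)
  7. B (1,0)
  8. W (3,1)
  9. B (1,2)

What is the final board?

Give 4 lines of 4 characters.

Answer: ..W.
B.BB
WW..
.W.B

Derivation:
Move 1: B@(1,3) -> caps B=0 W=0
Move 2: W@(2,1) -> caps B=0 W=0
Move 3: B@(3,0) -> caps B=0 W=0
Move 4: W@(0,2) -> caps B=0 W=0
Move 5: B@(3,3) -> caps B=0 W=0
Move 6: W@(2,0) -> caps B=0 W=0
Move 7: B@(1,0) -> caps B=0 W=0
Move 8: W@(3,1) -> caps B=0 W=1
Move 9: B@(1,2) -> caps B=0 W=1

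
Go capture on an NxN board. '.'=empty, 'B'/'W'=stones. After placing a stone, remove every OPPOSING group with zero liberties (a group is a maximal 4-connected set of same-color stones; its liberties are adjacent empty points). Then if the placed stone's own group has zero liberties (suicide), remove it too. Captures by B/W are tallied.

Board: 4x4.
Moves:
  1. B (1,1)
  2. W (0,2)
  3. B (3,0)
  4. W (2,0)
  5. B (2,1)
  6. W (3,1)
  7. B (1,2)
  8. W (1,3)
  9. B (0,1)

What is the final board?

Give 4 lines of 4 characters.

Answer: .BW.
.BBW
WB..
.W..

Derivation:
Move 1: B@(1,1) -> caps B=0 W=0
Move 2: W@(0,2) -> caps B=0 W=0
Move 3: B@(3,0) -> caps B=0 W=0
Move 4: W@(2,0) -> caps B=0 W=0
Move 5: B@(2,1) -> caps B=0 W=0
Move 6: W@(3,1) -> caps B=0 W=1
Move 7: B@(1,2) -> caps B=0 W=1
Move 8: W@(1,3) -> caps B=0 W=1
Move 9: B@(0,1) -> caps B=0 W=1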